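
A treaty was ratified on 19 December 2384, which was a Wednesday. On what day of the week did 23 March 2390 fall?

Friday

December 19, 2384 → December 19, 2385: 365 days.
December 19, 2385 → December 19, 2386: 365 days.
December 19, 2386 → December 19, 2387: 365 days.
December 19, 2387 → December 19, 2388: 366 days (2388 is a leap year).
December 19, 2388 → December 19, 2389: 365 days.
December 2389: 31 − 19 = 12 days remain.
Then January (31), February 2390 (28): 31 + 28 = 59 days.
March 1–23, 2390: 23 days.
Residual: 94 days.
Total: 1920 days.
1920 mod 7 = 2, so 2 days after Wednesday is Friday.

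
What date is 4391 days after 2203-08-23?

2215-08-31

Count 4391 days after August 23, 2203:
Day-of-year of August 23, 2203: 235.
Day-of-year of August 31, 2215: 243.
2203 has 365 days, so 365 − 235 = 130 days remain in 2203.
Full years 2204–2214: 8 common + 3 leap = 8×365 + 3×366 = 4018 days.
Total: 130 + 4018 + 243 = 4391 days.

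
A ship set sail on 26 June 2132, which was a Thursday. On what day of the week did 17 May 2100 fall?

Monday

Count forward from the earlier date (May 17, 2100) to the later (June 26, 2132):
Day-of-year of May 17, 2100: 137.
Day-of-year of June 26, 2132: 178.
2100 has 365 days, so 365 − 137 = 228 days remain in 2100.
Full years 2101–2131: 24 common + 7 leap = 24×365 + 7×366 = 11322 days.
Total: 228 + 11322 + 178 = 11728 days.
11728 mod 7 = 3, so 3 days before Thursday is Monday.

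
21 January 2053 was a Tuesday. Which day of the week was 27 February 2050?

Sunday

Count forward from the earlier date (February 27, 2050) to the later (January 21, 2053):
February 27, 2050 → February 27, 2051: 365 days.
February 27, 2051 → February 27, 2052: 365 days.
February 2052: 29 − 27 = 2 days remain (2052 is a leap year, so February has 29 days).
Then 10 full months totalling 306 days.
January 1–21, 2053: 21 days.
Residual: 329 days.
Total: 1059 days.
1059 mod 7 = 2, so 2 days before Tuesday is Sunday.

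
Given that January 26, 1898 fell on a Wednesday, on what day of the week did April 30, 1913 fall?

Wednesday

Day-of-year of January 26, 1898: 26.
Day-of-year of April 30, 1913: 120.
1898 has 365 days, so 365 − 26 = 339 days remain in 1898.
Full years 1899–1912: 11 common + 3 leap = 11×365 + 3×366 = 5113 days.
Total: 339 + 5113 + 120 = 5572 days.
5572 is a multiple of 7, so April 30, 1913 falls on the same weekday: Wednesday.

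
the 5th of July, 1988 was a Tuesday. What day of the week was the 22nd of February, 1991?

Day-of-year of July 5, 1988: 187.
Day-of-year of February 22, 1991: 53.
1988 has 366 days, so 366 − 187 = 179 days remain in 1988.
Full years: 1989: 365; 1990: 365. Sum = 730.
Total: 179 + 730 + 53 = 962 days.
962 mod 7 = 3, so 3 days after Tuesday is Friday.

Friday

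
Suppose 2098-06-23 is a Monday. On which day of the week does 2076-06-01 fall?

Count forward from the earlier date (June 1, 2076) to the later (June 23, 2098):
Day-of-year of June 1, 2076: 153.
Day-of-year of June 23, 2098: 174.
2076 has 366 days, so 366 − 153 = 213 days remain in 2076.
Full years 2077–2097: 16 common + 5 leap = 16×365 + 5×366 = 7670 days.
Total: 213 + 7670 + 174 = 8057 days.
8057 is a multiple of 7, so 2076-06-01 falls on the same weekday: Monday.

Monday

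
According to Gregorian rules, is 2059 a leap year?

2059 is not a leap year.

No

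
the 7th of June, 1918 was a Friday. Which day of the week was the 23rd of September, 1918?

Monday

June 1918: 30 − 7 = 23 days remain.
Then July (31), August (31): 31 + 31 = 62 days.
September 1–23, 1918: 23 days.
Total: 23 + 62 + 23 = 108 days.
108 mod 7 = 3, so 3 days after Friday is Monday.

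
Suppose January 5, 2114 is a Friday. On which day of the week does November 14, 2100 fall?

Sunday

Count forward from the earlier date (November 14, 2100) to the later (January 5, 2114):
Day-of-year of November 14, 2100: 318.
Day-of-year of January 5, 2114: 5.
2100 has 365 days, so 365 − 318 = 47 days remain in 2100.
Full years 2101–2113: 10 common + 3 leap = 10×365 + 3×366 = 4748 days.
Total: 47 + 4748 + 5 = 4800 days.
4800 mod 7 = 5, so 5 days before Friday is Sunday.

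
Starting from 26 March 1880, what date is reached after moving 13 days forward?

8 April 1880

Count 13 days after March 26, 1880:
March 1880: 31 − 26 = 5 days remain.
April 1–8, 1880: 8 days.
Total: 5 + 8 = 13 days.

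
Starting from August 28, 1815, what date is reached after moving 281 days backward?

November 20, 1814

Count 281 days before August 28, 1815:
November 1814: 30 − 20 = 10 days remain.
Then December (31), January (31), February 1815 (28), March (31), April (30), May (31), June (30), July (31): 31 + 31 + 28 + 31 + 30 + 31 + 30 + 31 = 243 days.
August 1–28, 1815: 28 days.
Total: 10 + 243 + 28 = 281 days.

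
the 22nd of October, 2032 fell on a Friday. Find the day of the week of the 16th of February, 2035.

October 22, 2032 → October 22, 2033: 365 days.
October 22, 2033 → October 22, 2034: 365 days.
October 2034: 31 − 22 = 9 days remain.
Then November (30), December (31), January (31): 30 + 31 + 31 = 92 days.
February 1–16, 2035: 16 days (2035 is not a leap year).
Residual: 117 days.
Total: 847 days.
847 is a multiple of 7, so the 16th of February, 2035 falls on the same weekday: Friday.

Friday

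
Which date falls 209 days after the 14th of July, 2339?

the 8th of February, 2340

Count 209 days after July 14, 2339:
Day-of-year of July 14, 2339: 195.
Day-of-year of February 8, 2340: 39.
2339 has 365 days, so 365 − 195 = 170 days remain in 2339.
Total: 170 + 39 = 209 days.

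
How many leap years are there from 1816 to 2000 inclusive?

Years divisible by 4: 1816, 1820, …, 2000 — 47 in all.
Of these, 1900 is divisible by 100 but not 400, so not leap.
2000 is divisible by 400, so still leap.
Leap years: 47 − 1 = 46.

46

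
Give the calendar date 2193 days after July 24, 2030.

July 25, 2036

Count 2193 days after July 24, 2030:
July 24, 2030 → July 24, 2031: 365 days.
July 24, 2031 → July 24, 2032: 366 days (2032 is a leap year).
July 24, 2032 → July 24, 2033: 365 days.
July 24, 2033 → July 24, 2034: 365 days.
July 24, 2034 → July 24, 2035: 365 days.
July 24, 2035 → July 24, 2036: 366 days (2036 is a leap year).
Within July 2036: 25 − 24 = 1 day.
Total: 2193 days.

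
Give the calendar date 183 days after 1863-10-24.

1864-04-24

Count 183 days after October 24, 1863:
October 1863: 31 − 24 = 7 days remain.
Then November (30), December (31), January (31), February 1864 (29), March (31): 30 + 31 + 31 + 29 + 31 = 152 days.
April 1–24, 1864: 24 days.
Residual: 183 days.
Total: 183 days.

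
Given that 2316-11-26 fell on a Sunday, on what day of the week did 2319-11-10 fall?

Monday

Day-of-year of November 26, 2316: 331.
Day-of-year of November 10, 2319: 314.
2316 has 366 days, so 366 − 331 = 35 days remain in 2316.
Full years: 2317: 365; 2318: 365. Sum = 730.
Total: 35 + 730 + 314 = 1079 days.
1079 mod 7 = 1, so 1 day after Sunday is Monday.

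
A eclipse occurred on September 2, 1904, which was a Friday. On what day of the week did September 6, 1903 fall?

Count forward from the earlier date (September 6, 1903) to the later (September 2, 1904):
September 1903: 30 − 6 = 24 days remain.
Then 11 full months totalling 336 days.
September 1–2, 1904: 2 days.
Residual: 362 days.
Total: 362 days.
362 mod 7 = 5, so 5 days before Friday is Sunday.

Sunday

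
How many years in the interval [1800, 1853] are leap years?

Years divisible by 4: 1800, 1804, …, 1852 — 14 in all.
Of these, 1800 is divisible by 100 but not 400, so not leap.
Leap years: 14 − 1 = 13.

13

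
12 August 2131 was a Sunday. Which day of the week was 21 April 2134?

Wednesday

Day-of-year of August 12, 2131: 224.
Day-of-year of April 21, 2134: 111.
2131 has 365 days, so 365 − 224 = 141 days remain in 2131.
Full years: 2132: 366; 2133: 365. Sum = 731.
Total: 141 + 731 + 111 = 983 days.
983 mod 7 = 3, so 3 days after Sunday is Wednesday.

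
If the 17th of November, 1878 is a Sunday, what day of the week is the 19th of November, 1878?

Within November 1878: 19 − 17 = 2 days.
2 mod 7 = 2, so 2 days after Sunday is Tuesday.

Tuesday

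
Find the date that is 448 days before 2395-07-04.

2394-04-12

Count 448 days before July 4, 2395:
April 12, 2394 → April 12, 2395: 365 days.
April 2395: 30 − 12 = 18 days remain.
Then May (31), June (30): 31 + 30 = 61 days.
July 1–4, 2395: 4 days.
Residual: 83 days.
Total: 448 days.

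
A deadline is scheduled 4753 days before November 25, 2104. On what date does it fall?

November 20, 2091

Count 4753 days before November 25, 2104:
From November 20, 2091 to November 20, 2104: 13 years, of which 3 contain a Feb 29 — 10×365 + 3×366 = 4748 days.
(2100 is not a leap year (divisible by 100 but not 400).)
Within November 2104: 25 − 20 = 5 days.
Total: 4753 days.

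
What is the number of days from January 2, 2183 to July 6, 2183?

185

January 2183: 31 − 2 = 29 days remain.
Then February 2183 (28), March (31), April (30), May (31), June (30): 28 + 31 + 30 + 31 + 30 = 150 days.
July 1–6, 2183: 6 days.
Total: 29 + 150 + 6 = 185 days.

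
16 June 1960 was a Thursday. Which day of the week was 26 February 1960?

Count forward from the earlier date (February 26, 1960) to the later (June 16, 1960):
February 1960: 29 − 26 = 3 days remain (1960 is a leap year, so February has 29 days).
Then March (31), April (30), May (31): 31 + 30 + 31 = 92 days.
June 1–16, 1960: 16 days.
Total: 3 + 92 + 16 = 111 days.
111 mod 7 = 6, so 6 days before Thursday is Friday.

Friday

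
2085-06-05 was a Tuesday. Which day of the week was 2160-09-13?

Saturday

Day-of-year of June 5, 2085: 156.
Day-of-year of September 13, 2160: 257.
2085 has 365 days, so 365 − 156 = 209 days remain in 2085.
Full years 2086–2159: 57 common + 17 leap = 57×365 + 17×366 = 27027 days.
Total: 209 + 27027 + 257 = 27493 days.
27493 mod 7 = 4, so 4 days after Tuesday is Saturday.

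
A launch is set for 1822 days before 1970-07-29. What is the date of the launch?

1965-08-02

Count 1822 days before July 29, 1970:
Day-of-year of August 2, 1965: 214.
Day-of-year of July 29, 1970: 210.
1965 has 365 days, so 365 − 214 = 151 days remain in 1965.
Full years: 1966: 365; 1967: 365; 1968: 366; 1969: 365. Sum = 1461.
Total: 151 + 1461 + 210 = 1822 days.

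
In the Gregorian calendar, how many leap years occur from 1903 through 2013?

Years divisible by 4: 1904, 1908, …, 2012 — 28 in all.
2000 is divisible by 400, so still leap.
No century exceptions apply. Count: 28.

28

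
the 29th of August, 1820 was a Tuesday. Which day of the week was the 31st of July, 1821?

Tuesday

Day-of-year of August 29, 1820: 242.
Day-of-year of July 31, 1821: 212.
1820 has 366 days, so 366 − 242 = 124 days remain in 1820.
Total: 124 + 212 = 336 days.
336 is a multiple of 7, so the 31st of July, 1821 falls on the same weekday: Tuesday.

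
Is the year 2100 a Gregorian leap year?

No

2100 is not a leap year (divisible by 100 but not 400).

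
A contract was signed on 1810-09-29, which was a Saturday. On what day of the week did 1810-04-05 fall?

Thursday

Count forward from the earlier date (April 5, 1810) to the later (September 29, 1810):
April 1810: 30 − 5 = 25 days remain.
Then May (31), June (30), July (31), August (31): 31 + 30 + 31 + 31 = 123 days.
September 1–29, 1810: 29 days.
Total: 25 + 123 + 29 = 177 days.
177 mod 7 = 2, so 2 days before Saturday is Thursday.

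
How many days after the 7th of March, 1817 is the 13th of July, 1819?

858

March 1817: 31 − 7 = 24 days remain.
Then 27 full months totalling 821 days.
July 1–13, 1819: 13 days.
Total: 24 + 821 + 13 = 858 days.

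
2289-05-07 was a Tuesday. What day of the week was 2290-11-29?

May 7, 2289 → May 7, 2290: 365 days.
May 2290: 31 − 7 = 24 days remain.
Then June (30), July (31), August (31), September (30), October (31): 30 + 31 + 31 + 30 + 31 = 153 days.
November 1–29, 2290: 29 days.
Residual: 206 days.
Total: 571 days.
571 mod 7 = 4, so 4 days after Tuesday is Saturday.

Saturday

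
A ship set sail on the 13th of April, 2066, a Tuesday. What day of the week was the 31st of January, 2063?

Wednesday

Count forward from the earlier date (January 31, 2063) to the later (April 13, 2066):
Day-of-year of January 31, 2063: 31.
Day-of-year of April 13, 2066: 103.
2063 has 365 days, so 365 − 31 = 334 days remain in 2063.
Full years: 2064: 366; 2065: 365. Sum = 731.
Total: 334 + 731 + 103 = 1168 days.
1168 mod 7 = 6, so 6 days before Tuesday is Wednesday.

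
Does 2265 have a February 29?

No

2265 is not a leap year.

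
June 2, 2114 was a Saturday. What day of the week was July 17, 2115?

June 2, 2114 → June 2, 2115: 365 days.
June 2115: 30 − 2 = 28 days remain.
July 1–17, 2115: 17 days.
Residual: 45 days.
Total: 410 days.
410 mod 7 = 4, so 4 days after Saturday is Wednesday.

Wednesday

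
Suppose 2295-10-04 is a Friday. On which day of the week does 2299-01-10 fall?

October 4, 2295 → October 4, 2296: 366 days (2296 is a leap year).
October 4, 2296 → October 4, 2297: 365 days.
October 4, 2297 → October 4, 2298: 365 days.
October 2298: 31 − 4 = 27 days remain.
Then November (30), December (31): 30 + 31 = 61 days.
January 1–10, 2299: 10 days.
Residual: 98 days.
Total: 1194 days.
1194 mod 7 = 4, so 4 days after Friday is Tuesday.

Tuesday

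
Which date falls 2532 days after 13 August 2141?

19 July 2148

Count 2532 days after August 13, 2141:
Day-of-year of August 13, 2141: 225.
Day-of-year of July 19, 2148: 201.
2141 has 365 days, so 365 − 225 = 140 days remain in 2141.
Full years: 2142: 365; 2143: 365; 2144: 366; 2145: 365; 2146: 365; 2147: 365. Sum = 2191.
Total: 140 + 2191 + 201 = 2532 days.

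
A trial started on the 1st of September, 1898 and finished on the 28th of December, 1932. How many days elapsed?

12536

From September 1, 1898 to September 1, 1932: 34 years, of which 8 contain a Feb 29 — 26×365 + 8×366 = 12418 days.
(1900 is not a leap year (divisible by 100 but not 400).)
September 1932: 30 − 1 = 29 days remain.
Then October (31), November (30): 31 + 30 = 61 days.
December 1–28, 1932: 28 days.
Residual: 118 days.
Total: 12536 days.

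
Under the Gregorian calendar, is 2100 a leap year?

No

2100 is not a leap year (divisible by 100 but not 400).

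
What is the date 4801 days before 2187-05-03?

2174-03-11

Count 4801 days before May 3, 2187:
Day-of-year of March 11, 2174: 70.
Day-of-year of May 3, 2187: 123.
2174 has 365 days, so 365 − 70 = 295 days remain in 2174.
Full years 2175–2186: 9 common + 3 leap = 9×365 + 3×366 = 4383 days.
Total: 295 + 4383 + 123 = 4801 days.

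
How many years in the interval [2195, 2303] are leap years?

25

Years divisible by 4: 2196, 2200, …, 2300 — 27 in all.
Of these, 2200, 2300 are divisible by 100 but not 400, so not leap.
Leap years: 27 − 2 = 25.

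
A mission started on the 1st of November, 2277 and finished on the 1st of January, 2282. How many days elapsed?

1522

Day-of-year of November 1, 2277: 305.
Day-of-year of January 1, 2282: 1.
2277 has 365 days, so 365 − 305 = 60 days remain in 2277.
Full years: 2278: 365; 2279: 365; 2280: 366; 2281: 365. Sum = 1461.
Total: 60 + 1461 + 1 = 1522 days.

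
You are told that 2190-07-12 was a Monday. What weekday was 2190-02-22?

Count forward from the earlier date (February 22, 2190) to the later (July 12, 2190):
February 2190: 28 − 22 = 6 days remain (2190 is not a leap year, so February has 28 days).
Then March (31), April (30), May (31), June (30): 31 + 30 + 31 + 30 = 122 days.
July 1–12, 2190: 12 days.
Total: 6 + 122 + 12 = 140 days.
140 is a multiple of 7, so 2190-02-22 falls on the same weekday: Monday.

Monday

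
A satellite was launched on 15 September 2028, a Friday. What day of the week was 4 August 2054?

Day-of-year of September 15, 2028: 259.
Day-of-year of August 4, 2054: 216.
2028 has 366 days, so 366 − 259 = 107 days remain in 2028.
Full years 2029–2053: 19 common + 6 leap = 19×365 + 6×366 = 9131 days.
Total: 107 + 9131 + 216 = 9454 days.
9454 mod 7 = 4, so 4 days after Friday is Tuesday.

Tuesday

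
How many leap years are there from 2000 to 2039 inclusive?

10

Years divisible by 4 in [2000, 2039]: 2000, 2004, 2008, 2012, 2016, 2020, 2024, 2028, 2032, 2036.
2000 is divisible by 400, so still leap.
No century exceptions apply. Count: 10.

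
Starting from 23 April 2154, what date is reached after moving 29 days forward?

22 May 2154

Count 29 days after April 23, 2154:
April 2154: 30 − 23 = 7 days remain.
May 1–22, 2154: 22 days.
Total: 7 + 22 = 29 days.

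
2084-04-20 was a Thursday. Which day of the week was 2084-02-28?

Count forward from the earlier date (February 28, 2084) to the later (April 20, 2084):
February 2084: 29 − 28 = 1 day remains (2084 is a leap year, so February has 29 days).
Then March (31): 31 days.
April 1–20, 2084: 20 days.
Total: 1 + 31 + 20 = 52 days.
52 mod 7 = 3, so 3 days before Thursday is Monday.

Monday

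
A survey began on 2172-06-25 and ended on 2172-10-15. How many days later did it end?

112

June 2172: 30 − 25 = 5 days remain.
Then July (31), August (31), September (30): 31 + 31 + 30 = 92 days.
October 1–15, 2172: 15 days.
Total: 5 + 92 + 15 = 112 days.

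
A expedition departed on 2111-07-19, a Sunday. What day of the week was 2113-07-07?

Friday

July 19, 2111 → July 19, 2112: 366 days (2112 is a leap year).
July 2112: 31 − 19 = 12 days remain.
Then 11 full months totalling 334 days.
July 1–7, 2113: 7 days.
Residual: 353 days.
Total: 719 days.
719 mod 7 = 5, so 5 days after Sunday is Friday.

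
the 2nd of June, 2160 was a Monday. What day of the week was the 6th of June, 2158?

Tuesday

Count forward from the earlier date (June 6, 2158) to the later (June 2, 2160):
June 2158: 30 − 6 = 24 days remain.
Then 23 full months totalling 701 days.
June 1–2, 2160: 2 days.
Total: 24 + 701 + 2 = 727 days.
727 mod 7 = 6, so 6 days before Monday is Tuesday.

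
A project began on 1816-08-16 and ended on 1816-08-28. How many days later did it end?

12

Within August 1816: 28 − 16 = 12 days.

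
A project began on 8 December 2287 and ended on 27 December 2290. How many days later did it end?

Day-of-year of December 8, 2287: 342.
Day-of-year of December 27, 2290: 361.
2287 has 365 days, so 365 − 342 = 23 days remain in 2287.
Full years: 2288: 366; 2289: 365. Sum = 731.
Total: 23 + 731 + 361 = 1115 days.

1115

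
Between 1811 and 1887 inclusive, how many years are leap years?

Years divisible by 4: 1812, 1816, …, 1884 — 19 in all.
No century exceptions apply. Count: 19.

19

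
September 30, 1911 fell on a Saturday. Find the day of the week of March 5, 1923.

From September 30, 1911 to September 30, 1922: 11 years, of which 3 contain a Feb 29 — 8×365 + 3×366 = 4018 days.
September 1922: 30 − 30 = 0 days remain.
Then October (31), November (30), December (31), January (31), February 1923 (28): 31 + 30 + 31 + 31 + 28 = 151 days.
March 1–5, 1923: 5 days.
Residual: 156 days.
Total: 4174 days.
4174 mod 7 = 2, so 2 days after Saturday is Monday.

Monday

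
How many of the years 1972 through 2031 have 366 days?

Years divisible by 4: 1972, 1976, …, 2028 — 15 in all.
2000 is divisible by 400, so still leap.
No century exceptions apply. Count: 15.

15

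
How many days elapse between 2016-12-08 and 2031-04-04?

From December 8, 2016 to December 8, 2030: 14 years, of which 3 contain a Feb 29 — 11×365 + 3×366 = 5113 days.
December 2030: 31 − 8 = 23 days remain.
Then January (31), February 2031 (28), March (31): 31 + 28 + 31 = 90 days.
April 1–4, 2031: 4 days.
Residual: 117 days.
Total: 5230 days.

5230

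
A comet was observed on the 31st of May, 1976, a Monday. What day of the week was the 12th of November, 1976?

May 1976: 31 − 31 = 0 days remain.
Then June (30), July (31), August (31), September (30), October (31): 30 + 31 + 31 + 30 + 31 = 153 days.
November 1–12, 1976: 12 days.
Total: 0 + 153 + 12 = 165 days.
165 mod 7 = 4, so 4 days after Monday is Friday.

Friday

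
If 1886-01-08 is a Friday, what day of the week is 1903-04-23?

Thursday

Day-of-year of January 8, 1886: 8.
Day-of-year of April 23, 1903: 113.
1886 has 365 days, so 365 − 8 = 357 days remain in 1886.
Full years 1887–1902: 13 common + 3 leap = 13×365 + 3×366 = 5843 days.
Total: 357 + 5843 + 113 = 6313 days.
6313 mod 7 = 6, so 6 days after Friday is Thursday.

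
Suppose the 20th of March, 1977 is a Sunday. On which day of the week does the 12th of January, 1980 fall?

Day-of-year of March 20, 1977: 79.
Day-of-year of January 12, 1980: 12.
1977 has 365 days, so 365 − 79 = 286 days remain in 1977.
Full years: 1978: 365; 1979: 365. Sum = 730.
Total: 286 + 730 + 12 = 1028 days.
1028 mod 7 = 6, so 6 days after Sunday is Saturday.

Saturday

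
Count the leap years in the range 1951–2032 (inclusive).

Years divisible by 4: 1952, 1956, …, 2032 — 21 in all.
2000 is divisible by 400, so still leap.
No century exceptions apply. Count: 21.

21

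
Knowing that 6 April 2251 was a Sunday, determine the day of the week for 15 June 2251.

April 2251: 30 − 6 = 24 days remain.
Then May (31): 31 days.
June 1–15, 2251: 15 days.
Total: 24 + 31 + 15 = 70 days.
70 is a multiple of 7, so 15 June 2251 falls on the same weekday: Sunday.

Sunday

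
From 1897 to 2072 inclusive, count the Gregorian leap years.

43

Years divisible by 4: 1900, 1904, …, 2072 — 44 in all.
Of these, 1900 is divisible by 100 but not 400, so not leap.
2000 is divisible by 400, so still leap.
Leap years: 44 − 1 = 43.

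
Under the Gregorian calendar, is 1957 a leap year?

1957 is not a leap year.

No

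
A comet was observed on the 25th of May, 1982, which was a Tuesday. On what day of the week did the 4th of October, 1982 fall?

May 1982: 31 − 25 = 6 days remain.
Then June (30), July (31), August (31), September (30): 30 + 31 + 31 + 30 = 122 days.
October 1–4, 1982: 4 days.
Total: 6 + 122 + 4 = 132 days.
132 mod 7 = 6, so 6 days after Tuesday is Monday.

Monday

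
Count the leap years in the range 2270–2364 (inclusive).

23

Years divisible by 4: 2272, 2276, …, 2364 — 24 in all.
Of these, 2300 is divisible by 100 but not 400, so not leap.
Leap years: 24 − 1 = 23.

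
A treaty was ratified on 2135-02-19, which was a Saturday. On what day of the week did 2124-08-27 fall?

Sunday

Count forward from the earlier date (August 27, 2124) to the later (February 19, 2135):
Day-of-year of August 27, 2124: 240.
Day-of-year of February 19, 2135: 50.
2124 has 366 days, so 366 − 240 = 126 days remain in 2124.
Full years 2125–2134: 8 common + 2 leap = 8×365 + 2×366 = 3652 days.
Total: 126 + 3652 + 50 = 3828 days.
3828 mod 7 = 6, so 6 days before Saturday is Sunday.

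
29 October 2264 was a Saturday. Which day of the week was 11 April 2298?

Day-of-year of October 29, 2264: 303.
Day-of-year of April 11, 2298: 101.
2264 has 366 days, so 366 − 303 = 63 days remain in 2264.
Full years 2265–2297: 25 common + 8 leap = 25×365 + 8×366 = 12053 days.
Total: 63 + 12053 + 101 = 12217 days.
12217 mod 7 = 2, so 2 days after Saturday is Monday.

Monday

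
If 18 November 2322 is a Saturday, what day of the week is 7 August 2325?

Friday

Day-of-year of November 18, 2322: 322.
Day-of-year of August 7, 2325: 219.
2322 has 365 days, so 365 − 322 = 43 days remain in 2322.
Full years: 2323: 365; 2324: 366. Sum = 731.
Total: 43 + 731 + 219 = 993 days.
993 mod 7 = 6, so 6 days after Saturday is Friday.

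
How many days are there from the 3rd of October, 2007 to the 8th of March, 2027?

7096

Day-of-year of October 3, 2007: 276.
Day-of-year of March 8, 2027: 67.
2007 has 365 days, so 365 − 276 = 89 days remain in 2007.
Full years 2008–2026: 14 common + 5 leap = 14×365 + 5×366 = 6940 days.
Total: 89 + 6940 + 67 = 7096 days.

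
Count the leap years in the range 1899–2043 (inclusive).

Years divisible by 4: 1900, 1904, …, 2040 — 36 in all.
Of these, 1900 is divisible by 100 but not 400, so not leap.
2000 is divisible by 400, so still leap.
Leap years: 36 − 1 = 35.

35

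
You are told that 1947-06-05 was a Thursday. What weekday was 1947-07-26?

June 1947: 30 − 5 = 25 days remain.
July 1–26, 1947: 26 days.
Total: 25 + 26 = 51 days.
51 mod 7 = 2, so 2 days after Thursday is Saturday.

Saturday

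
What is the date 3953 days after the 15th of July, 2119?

the 11th of May, 2130

Count 3953 days after July 15, 2119:
From July 15, 2119 to July 15, 2129: 10 years, of which 3 contain a Feb 29 — 7×365 + 3×366 = 3653 days.
July 2129: 31 − 15 = 16 days remain.
Then 9 full months totalling 273 days.
May 1–11, 2130: 11 days.
Residual: 300 days.
Total: 3953 days.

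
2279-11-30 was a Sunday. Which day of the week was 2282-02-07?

November 30, 2279 → November 30, 2280: 366 days (2280 is a leap year).
November 30, 2280 → November 30, 2281: 365 days.
November 2281: 30 − 30 = 0 days remain.
Then December (31), January (31): 31 + 31 = 62 days.
February 1–7, 2282: 7 days (2282 is not a leap year).
Residual: 69 days.
Total: 800 days.
800 mod 7 = 2, so 2 days after Sunday is Tuesday.

Tuesday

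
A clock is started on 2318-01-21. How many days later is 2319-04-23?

457

Day-of-year of January 21, 2318: 21.
Day-of-year of April 23, 2319: 113.
2318 has 365 days, so 365 − 21 = 344 days remain in 2318.
Total: 344 + 113 = 457 days.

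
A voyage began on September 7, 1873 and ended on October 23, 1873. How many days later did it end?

September 1873: 30 − 7 = 23 days remain.
October 1–23, 1873: 23 days.
Total: 23 + 23 = 46 days.

46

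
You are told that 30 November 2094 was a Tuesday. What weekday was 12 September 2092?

Count forward from the earlier date (September 12, 2092) to the later (November 30, 2094):
Day-of-year of September 12, 2092: 256.
Day-of-year of November 30, 2094: 334.
2092 has 366 days, so 366 − 256 = 110 days remain in 2092.
Full years: 2093: 365. Sum = 365.
Total: 110 + 365 + 334 = 809 days.
809 mod 7 = 4, so 4 days before Tuesday is Friday.

Friday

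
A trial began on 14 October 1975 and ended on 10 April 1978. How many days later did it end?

909

Day-of-year of October 14, 1975: 287.
Day-of-year of April 10, 1978: 100.
1975 has 365 days, so 365 − 287 = 78 days remain in 1975.
Full years: 1976: 366; 1977: 365. Sum = 731.
Total: 78 + 731 + 100 = 909 days.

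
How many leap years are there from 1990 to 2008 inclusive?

Years divisible by 4 in [1990, 2008]: 1992, 1996, 2000, 2004, 2008.
2000 is divisible by 400, so still leap.
No century exceptions apply. Count: 5.

5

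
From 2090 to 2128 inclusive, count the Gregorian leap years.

9

Years divisible by 4 in [2090, 2128]: 2092, 2096, 2100, 2104, 2108, 2112, 2116, 2120, 2124, 2128.
Of these, 2100 is divisible by 100 but not 400, so not leap.
Leap years: 10 − 1 = 9.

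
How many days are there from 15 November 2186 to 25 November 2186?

Within November 2186: 25 − 15 = 10 days.

10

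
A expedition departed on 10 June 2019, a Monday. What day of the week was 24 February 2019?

Sunday

Count forward from the earlier date (February 24, 2019) to the later (June 10, 2019):
February 2019: 28 − 24 = 4 days remain (2019 is not a leap year, so February has 28 days).
Then March (31), April (30), May (31): 31 + 30 + 31 = 92 days.
June 1–10, 2019: 10 days.
Total: 4 + 92 + 10 = 106 days.
106 mod 7 = 1, so 1 day before Monday is Sunday.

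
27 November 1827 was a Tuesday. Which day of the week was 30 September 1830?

Day-of-year of November 27, 1827: 331.
Day-of-year of September 30, 1830: 273.
1827 has 365 days, so 365 − 331 = 34 days remain in 1827.
Full years: 1828: 366; 1829: 365. Sum = 731.
Total: 34 + 731 + 273 = 1038 days.
1038 mod 7 = 2, so 2 days after Tuesday is Thursday.

Thursday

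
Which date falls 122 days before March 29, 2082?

November 27, 2081

Count 122 days before March 29, 2082:
November 2081: 30 − 27 = 3 days remain.
Then December (31), January (31), February 2082 (28): 31 + 31 + 28 = 90 days.
March 1–29, 2082: 29 days.
Total: 3 + 90 + 29 = 122 days.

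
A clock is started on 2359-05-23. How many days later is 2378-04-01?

6888

Day-of-year of May 23, 2359: 143.
Day-of-year of April 1, 2378: 91.
2359 has 365 days, so 365 − 143 = 222 days remain in 2359.
Full years 2360–2377: 13 common + 5 leap = 13×365 + 5×366 = 6575 days.
Total: 222 + 6575 + 91 = 6888 days.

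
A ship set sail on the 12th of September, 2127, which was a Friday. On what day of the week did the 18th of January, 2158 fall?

From September 12, 2127 to September 12, 2157: 30 years, of which 8 contain a Feb 29 — 22×365 + 8×366 = 10958 days.
September 2157: 30 − 12 = 18 days remain.
Then October (31), November (30), December (31): 31 + 30 + 31 = 92 days.
January 1–18, 2158: 18 days.
Residual: 128 days.
Total: 11086 days.
11086 mod 7 = 5, so 5 days after Friday is Wednesday.

Wednesday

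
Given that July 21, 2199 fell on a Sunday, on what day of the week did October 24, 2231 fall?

Monday

Day-of-year of July 21, 2199: 202.
Day-of-year of October 24, 2231: 297.
2199 has 365 days, so 365 − 202 = 163 days remain in 2199.
Full years 2200–2230: 24 common + 7 leap = 24×365 + 7×366 = 11322 days.
Total: 163 + 11322 + 297 = 11782 days.
11782 mod 7 = 1, so 1 day after Sunday is Monday.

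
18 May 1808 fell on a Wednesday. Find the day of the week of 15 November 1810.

May 18, 1808 → May 18, 1809: 365 days.
May 18, 1809 → May 18, 1810: 365 days.
May 1810: 31 − 18 = 13 days remain.
Then June (30), July (31), August (31), September (30), October (31): 30 + 31 + 31 + 30 + 31 = 153 days.
November 1–15, 1810: 15 days.
Residual: 181 days.
Total: 911 days.
911 mod 7 = 1, so 1 day after Wednesday is Thursday.

Thursday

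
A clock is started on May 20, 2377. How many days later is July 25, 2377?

May 2377: 31 − 20 = 11 days remain.
Then June (30): 30 days.
July 1–25, 2377: 25 days.
Total: 11 + 30 + 25 = 66 days.

66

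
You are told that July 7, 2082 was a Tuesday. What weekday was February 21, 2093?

Saturday

From July 7, 2082 to July 7, 2092: 10 years, of which 3 contain a Feb 29 — 7×365 + 3×366 = 3653 days.
July 2092: 31 − 7 = 24 days remain.
Then August (31), September (30), October (31), November (30), December (31), January (31): 31 + 30 + 31 + 30 + 31 + 31 = 184 days.
February 1–21, 2093: 21 days (2093 is not a leap year).
Residual: 229 days.
Total: 3882 days.
3882 mod 7 = 4, so 4 days after Tuesday is Saturday.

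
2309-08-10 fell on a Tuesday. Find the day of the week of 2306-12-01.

Count forward from the earlier date (December 1, 2306) to the later (August 10, 2309):
Day-of-year of December 1, 2306: 335.
Day-of-year of August 10, 2309: 222.
2306 has 365 days, so 365 − 335 = 30 days remain in 2306.
Full years: 2307: 365; 2308: 366. Sum = 731.
Total: 30 + 731 + 222 = 983 days.
983 mod 7 = 3, so 3 days before Tuesday is Saturday.

Saturday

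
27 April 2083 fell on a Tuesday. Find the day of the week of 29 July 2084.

Saturday

April 27, 2083 → April 27, 2084: 366 days (2084 is a leap year).
April 2084: 30 − 27 = 3 days remain.
Then May (31), June (30): 31 + 30 = 61 days.
July 1–29, 2084: 29 days.
Residual: 93 days.
Total: 459 days.
459 mod 7 = 4, so 4 days after Tuesday is Saturday.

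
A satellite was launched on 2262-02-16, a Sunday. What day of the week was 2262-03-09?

February 2262: 28 − 16 = 12 days remain (2262 is not a leap year, so February has 28 days).
March 1–9, 2262: 9 days.
Total: 12 + 9 = 21 days.
21 is a multiple of 7, so 2262-03-09 falls on the same weekday: Sunday.

Sunday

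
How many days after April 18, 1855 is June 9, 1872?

Day-of-year of April 18, 1855: 108.
Day-of-year of June 9, 1872: 161.
1855 has 365 days, so 365 − 108 = 257 days remain in 1855.
Full years 1856–1871: 12 common + 4 leap = 12×365 + 4×366 = 5844 days.
Total: 257 + 5844 + 161 = 6262 days.

6262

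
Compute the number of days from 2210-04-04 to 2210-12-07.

247

April 2210: 30 − 4 = 26 days remain.
Then May (31), June (30), July (31), August (31), September (30), October (31), November (30): 31 + 30 + 31 + 31 + 30 + 31 + 30 = 214 days.
December 1–7, 2210: 7 days.
Total: 26 + 214 + 7 = 247 days.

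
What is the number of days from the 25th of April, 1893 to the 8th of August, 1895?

835

April 25, 1893 → April 25, 1894: 365 days.
April 25, 1894 → April 25, 1895: 365 days.
April 1895: 30 − 25 = 5 days remain.
Then May (31), June (30), July (31): 31 + 30 + 31 = 92 days.
August 1–8, 1895: 8 days.
Residual: 105 days.
Total: 835 days.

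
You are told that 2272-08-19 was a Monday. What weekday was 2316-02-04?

From August 19, 2272 to August 19, 2315: 43 years, of which 9 contain a Feb 29 — 34×365 + 9×366 = 15704 days.
(2300 is not a leap year (divisible by 100 but not 400).)
August 2315: 31 − 19 = 12 days remain.
Then September (30), October (31), November (30), December (31), January (31): 30 + 31 + 30 + 31 + 31 = 153 days.
February 1–4, 2316: 4 days (2316 is a leap year).
Residual: 169 days.
Total: 15873 days.
15873 mod 7 = 4, so 4 days after Monday is Friday.

Friday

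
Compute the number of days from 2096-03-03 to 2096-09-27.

208

March 2096: 31 − 3 = 28 days remain.
Then April (30), May (31), June (30), July (31), August (31): 30 + 31 + 30 + 31 + 31 = 153 days.
September 1–27, 2096: 27 days.
Total: 28 + 153 + 27 = 208 days.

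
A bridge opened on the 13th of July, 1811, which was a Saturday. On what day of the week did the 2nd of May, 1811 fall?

Thursday

Count forward from the earlier date (May 2, 1811) to the later (July 13, 1811):
May 1811: 31 − 2 = 29 days remain.
Then June (30): 30 days.
July 1–13, 1811: 13 days.
Total: 29 + 30 + 13 = 72 days.
72 mod 7 = 2, so 2 days before Saturday is Thursday.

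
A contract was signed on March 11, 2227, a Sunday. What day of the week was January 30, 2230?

Saturday

March 11, 2227 → March 11, 2228: 366 days (2228 is a leap year).
March 11, 2228 → March 11, 2229: 365 days.
March 2229: 31 − 11 = 20 days remain.
Then 9 full months totalling 275 days.
January 1–30, 2230: 30 days.
Residual: 325 days.
Total: 1056 days.
1056 mod 7 = 6, so 6 days after Sunday is Saturday.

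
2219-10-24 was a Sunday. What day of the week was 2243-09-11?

Monday

From October 24, 2219 to October 24, 2242: 23 years, of which 6 contain a Feb 29 — 17×365 + 6×366 = 8401 days.
October 2242: 31 − 24 = 7 days remain.
Then 10 full months totalling 304 days.
September 1–11, 2243: 11 days.
Residual: 322 days.
Total: 8723 days.
8723 mod 7 = 1, so 1 day after Sunday is Monday.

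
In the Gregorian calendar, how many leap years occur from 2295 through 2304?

2

Years divisible by 4 in [2295, 2304]: 2296, 2300, 2304.
Of these, 2300 is divisible by 100 but not 400, so not leap.
Leap years: 3 − 1 = 2.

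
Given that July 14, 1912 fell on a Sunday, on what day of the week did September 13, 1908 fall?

Sunday

Count forward from the earlier date (September 13, 1908) to the later (July 14, 1912):
Day-of-year of September 13, 1908: 257.
Day-of-year of July 14, 1912: 196.
1908 has 366 days, so 366 − 257 = 109 days remain in 1908.
Full years: 1909: 365; 1910: 365; 1911: 365. Sum = 1095.
Total: 109 + 1095 + 196 = 1400 days.
1400 is a multiple of 7, so September 13, 1908 falls on the same weekday: Sunday.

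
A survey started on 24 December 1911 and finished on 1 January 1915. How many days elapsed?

1104

December 24, 1911 → December 24, 1912: 366 days (1912 is a leap year).
December 24, 1912 → December 24, 1913: 365 days.
December 24, 1913 → December 24, 1914: 365 days.
December 1914: 31 − 24 = 7 days remain.
January 1, 1915: 1 day.
Residual: 8 days.
Total: 1104 days.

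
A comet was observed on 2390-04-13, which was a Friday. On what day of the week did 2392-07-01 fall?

April 13, 2390 → April 13, 2391: 365 days.
April 13, 2391 → April 13, 2392: 366 days (2392 is a leap year).
April 2392: 30 − 13 = 17 days remain.
Then May (31), June (30): 31 + 30 = 61 days.
July 1, 2392: 1 day.
Residual: 79 days.
Total: 810 days.
810 mod 7 = 5, so 5 days after Friday is Wednesday.

Wednesday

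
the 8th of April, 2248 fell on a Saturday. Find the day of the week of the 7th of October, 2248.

April 2248: 30 − 8 = 22 days remain.
Then May (31), June (30), July (31), August (31), September (30): 31 + 30 + 31 + 31 + 30 = 153 days.
October 1–7, 2248: 7 days.
Total: 22 + 153 + 7 = 182 days.
182 is a multiple of 7, so the 7th of October, 2248 falls on the same weekday: Saturday.

Saturday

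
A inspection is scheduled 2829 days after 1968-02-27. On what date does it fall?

1975-11-26

Count 2829 days after February 27, 1968:
Day-of-year of February 27, 1968: 58.
Day-of-year of November 26, 1975: 330.
1968 has 366 days, so 366 − 58 = 308 days remain in 1968.
Full years: 1969: 365; 1970: 365; 1971: 365; 1972: 366; 1973: 365; 1974: 365. Sum = 2191.
Total: 308 + 2191 + 330 = 2829 days.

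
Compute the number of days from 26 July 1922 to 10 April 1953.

From July 26, 1922 to July 26, 1952: 30 years, of which 8 contain a Feb 29 — 22×365 + 8×366 = 10958 days.
July 1952: 31 − 26 = 5 days remain.
Then August (31), September (30), October (31), November (30), December (31), January (31), February 1953 (28), March (31): 31 + 30 + 31 + 30 + 31 + 31 + 28 + 31 = 243 days.
April 1–10, 1953: 10 days.
Residual: 258 days.
Total: 11216 days.

11216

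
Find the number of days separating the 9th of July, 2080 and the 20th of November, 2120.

From July 9, 2080 to July 9, 2120: 40 years, of which 9 contain a Feb 29 — 31×365 + 9×366 = 14609 days.
(2100 is not a leap year (divisible by 100 but not 400).)
July 2120: 31 − 9 = 22 days remain.
Then August (31), September (30), October (31): 31 + 30 + 31 = 92 days.
November 1–20, 2120: 20 days.
Residual: 134 days.
Total: 14743 days.

14743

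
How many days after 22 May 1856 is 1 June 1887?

Day-of-year of May 22, 1856: 143.
Day-of-year of June 1, 1887: 152.
1856 has 366 days, so 366 − 143 = 223 days remain in 1856.
Full years 1857–1886: 23 common + 7 leap = 23×365 + 7×366 = 10957 days.
Total: 223 + 10957 + 152 = 11332 days.

11332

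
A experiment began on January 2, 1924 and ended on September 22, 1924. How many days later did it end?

January 1924: 31 − 2 = 29 days remain.
Then February 1924 (29), March (31), April (30), May (31), June (30), July (31), August (31): 29 + 31 + 30 + 31 + 30 + 31 + 31 = 213 days.
September 1–22, 1924: 22 days.
Total: 29 + 213 + 22 = 264 days.

264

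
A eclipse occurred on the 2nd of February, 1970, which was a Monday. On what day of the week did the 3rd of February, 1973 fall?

Saturday

February 2, 1970 → February 2, 1971: 365 days.
February 2, 1971 → February 2, 1972: 365 days.
February 2, 1972 → February 2, 1973: 366 days (1972 is a leap year).
Within February 1973: 3 − 2 = 1 day.
Total: 1097 days.
1097 mod 7 = 5, so 5 days after Monday is Saturday.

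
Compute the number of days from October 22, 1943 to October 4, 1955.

Day-of-year of October 22, 1943: 295.
Day-of-year of October 4, 1955: 277.
1943 has 365 days, so 365 − 295 = 70 days remain in 1943.
Full years 1944–1954: 8 common + 3 leap = 8×365 + 3×366 = 4018 days.
Total: 70 + 4018 + 277 = 4365 days.

4365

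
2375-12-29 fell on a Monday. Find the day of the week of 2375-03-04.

Count forward from the earlier date (March 4, 2375) to the later (December 29, 2375):
March 2375: 31 − 4 = 27 days remain.
Then April (30), May (31), June (30), July (31), August (31), September (30), October (31), November (30): 30 + 31 + 30 + 31 + 31 + 30 + 31 + 30 = 244 days.
December 1–29, 2375: 29 days.
Total: 27 + 244 + 29 = 300 days.
300 mod 7 = 6, so 6 days before Monday is Tuesday.

Tuesday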